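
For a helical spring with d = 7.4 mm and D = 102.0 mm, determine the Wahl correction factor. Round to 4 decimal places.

C = D/d = 102.0/7.4 = 13.7838
K_W = (4C−1)/(4C−4) + 0.615/C = 54.135/51.135 + 0.0446 = 1.1033

1.1033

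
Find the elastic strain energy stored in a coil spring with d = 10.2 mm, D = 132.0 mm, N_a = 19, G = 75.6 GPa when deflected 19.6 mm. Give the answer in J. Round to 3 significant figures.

k = Gd⁴/(8D³N_a) = (75.6×10³)(10.2⁴)/(8·132.0³·19) = 2.3408 N/mm
U = ½kδ² = 0.5 × 2.3408 × 19.6² = 449.61 N·mm = 0.44961 J

0.450 J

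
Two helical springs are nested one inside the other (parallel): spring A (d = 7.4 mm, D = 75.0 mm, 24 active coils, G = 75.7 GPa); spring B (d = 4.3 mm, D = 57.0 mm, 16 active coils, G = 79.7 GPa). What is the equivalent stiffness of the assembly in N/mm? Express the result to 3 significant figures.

k_A = Gd⁴/(8D³N_a) = (75.7×10³)(7.4⁴)/(8·75.0³·24) = 2.8024 N/mm
k_B = Gd⁴/(8D³N_a) = (79.7×10³)(4.3⁴)/(8·57.0³·16) = 1.1495 N/mm
Parallel: k_eq = 2.8024 + 1.1495 = 3.9519 N/mm

3.95 N/mm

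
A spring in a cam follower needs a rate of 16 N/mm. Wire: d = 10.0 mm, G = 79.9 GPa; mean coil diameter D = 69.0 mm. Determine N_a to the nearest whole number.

19

N_a = Gd⁴/(8D³k) = (79.9×10³ × 10.0⁴)/(8 × 69.0³ × 16)
    = 7.99e+08 / 4.20492e+07 = 19 → 19 coils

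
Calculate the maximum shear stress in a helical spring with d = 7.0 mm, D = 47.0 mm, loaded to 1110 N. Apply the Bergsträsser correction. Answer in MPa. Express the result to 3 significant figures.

468 MPa

Spring index C = D/d = 47.0/7.0 = 6.7143
K_B = (4C+2)/(4C−3) = 28.857/23.857 = 1.2096
τ₀ = 8FD/(πd³) = 8·1110·47.0/(π·7.0³) = 417360/1077.6 = 387.32 MPa
τ_max = K·τ₀ = 1.2096 × 387.32 = 468.49 MPa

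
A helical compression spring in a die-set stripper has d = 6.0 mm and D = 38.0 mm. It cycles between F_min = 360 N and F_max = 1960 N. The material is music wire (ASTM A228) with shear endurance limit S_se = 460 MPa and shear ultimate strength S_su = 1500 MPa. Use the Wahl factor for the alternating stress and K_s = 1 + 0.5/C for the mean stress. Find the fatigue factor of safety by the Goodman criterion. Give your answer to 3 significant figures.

C = D/d = 38.0/6.0 = 6.3333; K_W = (4C−1)/(4C−4)+0.615/C = 1.2377; K_s = 1+0.5/C = 1.0789
F_a = (F_max−F_min)/2 = 800 N; F_m = (F_max+F_min)/2 = 1160 N
τ_a = K_W·8F_aD/(πd³) = 1.2377 × 358.39 = 443.59 MPa
τ_m = K_s·8F_mD/(πd³) = 1.0789 × 519.67 = 560.7 MPa
Goodman: 1/n_f = τ_a/S_se + τ_m/S_su = 443.59/460 + 560.7/1500 = 0.96434 + 0.37380 = 1.3381
n_f = 1/1.3381 = 0.7473

0.747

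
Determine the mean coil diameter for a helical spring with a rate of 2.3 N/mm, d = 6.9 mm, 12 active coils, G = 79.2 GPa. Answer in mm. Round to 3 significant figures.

93.3 mm

D = (Gd⁴/(8N_a·k))^(1/3) = (79.2×10³·6.9⁴/(8·12·2.3))^(1/3)
  = (813060)^(1/3) = 93.3342 mm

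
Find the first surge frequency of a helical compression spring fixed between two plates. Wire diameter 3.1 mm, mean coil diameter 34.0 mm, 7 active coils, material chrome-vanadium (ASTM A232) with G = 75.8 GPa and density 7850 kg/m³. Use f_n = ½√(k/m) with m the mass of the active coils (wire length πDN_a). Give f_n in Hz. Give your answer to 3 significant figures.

134 Hz

k = Gd⁴/(8D³N_a) = (75.8×10³)(3.1⁴)/(8·34.0³·7) = 3.1805 N/mm = 3180.5 N/m
Wire length L = πDN_a = π·34.0·7 = 747.7 mm
m = ρ·(πd²/4)·L = 7850 × 7.5477×10⁻⁶ m² × 0.7477 m = 0.044301 kg
f_n = ½√(k/m) = 0.5·√(3180.5/0.044301) = 0.5·√(71793) = 133.97 Hz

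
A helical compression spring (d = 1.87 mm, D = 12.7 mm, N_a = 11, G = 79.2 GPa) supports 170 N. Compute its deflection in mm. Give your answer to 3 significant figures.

k = Gd⁴/(8D³N_a) = (79.2×10³)(1.87⁴)/(8·12.7³·11) = 5.3728 N/mm
δ = F/k = 170 / 5.3728 = 31.641 mm

31.6 mm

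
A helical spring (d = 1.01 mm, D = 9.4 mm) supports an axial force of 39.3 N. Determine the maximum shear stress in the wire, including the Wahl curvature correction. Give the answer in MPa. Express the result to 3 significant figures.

Spring index C = D/d = 9.4/1.01 = 9.3069
K_W = (4C−1)/(4C−4) + 0.615/C = 36.228/33.228 + 0.0661 = 1.1564
τ₀ = 8FD/(πd³) = 8·39.3·9.4/(π·1.01³) = 2955.36/3.2368 = 913.05 MPa
τ_max = K·τ₀ = 1.1564 × 913.05 = 1055.8 MPa

1060 MPa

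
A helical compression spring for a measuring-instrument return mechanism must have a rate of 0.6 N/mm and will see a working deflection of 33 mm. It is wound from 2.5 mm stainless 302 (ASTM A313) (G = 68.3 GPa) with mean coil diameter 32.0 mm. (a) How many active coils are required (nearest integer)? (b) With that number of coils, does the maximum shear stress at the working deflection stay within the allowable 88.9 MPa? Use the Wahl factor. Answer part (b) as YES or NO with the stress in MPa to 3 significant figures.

N_a = Gd⁴/(8D³k) = (68.3×10³)(2.5⁴)/(8·32.0³·0.6) = 16.96 → N_a = 17
Actual rate k = Gd⁴/(8D³·17) = 0.59868 N/mm
Working load F = kδ = 0.59868·33 = 19.756 N
C = 32.0/2.5 = 12.8000; K_W = (4C−1)/(4C−4)+0.615/C = 1.1116
τ_max = K_W·8FD/(πd³) = 1.1116·103.03 = 114.53 MPa
τ_max > 88.9 MPa → exceeds allowable

(a) 17 coils; (b) NO, τ_max = 115 MPa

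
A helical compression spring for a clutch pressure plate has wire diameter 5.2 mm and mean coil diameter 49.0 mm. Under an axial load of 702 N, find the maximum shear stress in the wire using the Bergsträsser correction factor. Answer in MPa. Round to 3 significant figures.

713 MPa

Spring index C = D/d = 49.0/5.2 = 9.4231
K_B = (4C+2)/(4C−3) = 39.692/34.692 = 1.1441
τ₀ = 8FD/(πd³) = 8·702·49.0/(π·5.2³) = 275184/441.73 = 622.96 MPa
τ_max = K·τ₀ = 1.1441 × 622.96 = 712.75 MPa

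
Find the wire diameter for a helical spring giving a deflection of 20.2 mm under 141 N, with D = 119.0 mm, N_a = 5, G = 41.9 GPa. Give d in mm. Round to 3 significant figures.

Required rate k = F/δ = 141/20.2 = 6.9802 N/mm
d = (8D³N_a·k / G)^(1/4) = (8·119.0³·5·6.9802 / (41.9×10³))^0.25
  = (11229)^0.25 = 10.2941 mm

10.3 mm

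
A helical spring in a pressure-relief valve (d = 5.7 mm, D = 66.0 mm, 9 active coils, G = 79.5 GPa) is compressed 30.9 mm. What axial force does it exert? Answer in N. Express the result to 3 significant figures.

125 N

k = Gd⁴/(8D³N_a) = (79.5×10³)(5.7⁴)/(8·66.0³·9) = 4.0542 N/mm
F = k·δ = 4.0542 × 30.9 = 125.27 N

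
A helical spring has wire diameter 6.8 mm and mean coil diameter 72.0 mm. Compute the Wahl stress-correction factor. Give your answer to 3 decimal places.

1.136

C = D/d = 72.0/6.8 = 10.5882
K_W = (4C−1)/(4C−4) + 0.615/C = 41.353/38.353 + 0.0581 = 1.1363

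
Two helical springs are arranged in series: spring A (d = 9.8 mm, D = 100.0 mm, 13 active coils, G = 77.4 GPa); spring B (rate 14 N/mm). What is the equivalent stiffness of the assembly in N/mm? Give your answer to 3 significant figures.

k_A = Gd⁴/(8D³N_a) = (77.4×10³)(9.8⁴)/(8·100.0³·13) = 6.8645 N/mm
Series: 1/k_eq = 1/6.8645 + 1/14 = 0.2171; k_eq = 4.6061 N/mm

4.61 N/mm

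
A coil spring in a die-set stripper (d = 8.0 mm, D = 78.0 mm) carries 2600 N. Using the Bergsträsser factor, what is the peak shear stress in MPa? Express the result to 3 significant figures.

Spring index C = D/d = 78.0/8.0 = 9.7500
K_B = (4C+2)/(4C−3) = 41.000/36.000 = 1.1389
τ₀ = 8FD/(πd³) = 8·2600·78.0/(π·8.0³) = 1.6224e+06/1608.5 = 1008.6 MPa
τ_max = K·τ₀ = 1.1389 × 1008.6 = 1148.7 MPa

1150 MPa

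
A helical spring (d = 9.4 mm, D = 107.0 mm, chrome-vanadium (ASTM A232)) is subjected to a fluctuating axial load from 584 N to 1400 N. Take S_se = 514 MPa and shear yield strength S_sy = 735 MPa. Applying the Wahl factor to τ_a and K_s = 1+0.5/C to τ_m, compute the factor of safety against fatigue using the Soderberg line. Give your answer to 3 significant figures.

C = D/d = 107.0/9.4 = 11.3830; K_W = (4C−1)/(4C−4)+0.615/C = 1.1263; K_s = 1+0.5/C = 1.0439
F_a = (F_max−F_min)/2 = 408 N; F_m = (F_max+F_min)/2 = 992 N
τ_a = K_W·8F_aD/(πd³) = 1.1263 × 133.84 = 150.74 MPa
τ_m = K_s·8F_mD/(πd³) = 1.0439 × 325.43 = 339.72 MPa
Soderberg: 1/n_f = τ_a/S_se + τ_m/S_sy = 150.74/514 + 339.72/735 = 0.29328 + 0.46220 = 0.75548
n_f = 1/0.75548 = 1.324

1.32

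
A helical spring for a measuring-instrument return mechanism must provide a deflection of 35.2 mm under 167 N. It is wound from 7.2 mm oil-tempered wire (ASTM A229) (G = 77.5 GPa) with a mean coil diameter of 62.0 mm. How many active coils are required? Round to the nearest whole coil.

23

Required rate k = F/δ = 167/35.2 = 4.7443 N/mm
N_a = Gd⁴/(8D³k) = (77.5×10³ × 7.2⁴)/(8 × 62.0³ × 4.7443)
    = 2.08272e+08 / 9.04563e+06 = 23.02 → 23 coils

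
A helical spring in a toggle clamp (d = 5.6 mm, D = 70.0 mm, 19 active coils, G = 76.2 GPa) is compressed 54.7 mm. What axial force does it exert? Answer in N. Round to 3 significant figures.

k = Gd⁴/(8D³N_a) = (76.2×10³)(5.6⁴)/(8·70.0³·19) = 1.4374 N/mm
F = k·δ = 1.4374 × 54.7 = 78.624 N

78.6 N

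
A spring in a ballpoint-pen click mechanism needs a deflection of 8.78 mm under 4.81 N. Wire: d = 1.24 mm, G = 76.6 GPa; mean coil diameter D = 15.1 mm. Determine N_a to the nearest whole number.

Required rate k = F/δ = 4.81/8.78 = 0.54784 N/mm
N_a = Gd⁴/(8D³k) = (76.6×10³ × 1.24⁴)/(8 × 15.1³ × 0.54784)
    = 181099 / 15089.4 = 12 → 12 coils

12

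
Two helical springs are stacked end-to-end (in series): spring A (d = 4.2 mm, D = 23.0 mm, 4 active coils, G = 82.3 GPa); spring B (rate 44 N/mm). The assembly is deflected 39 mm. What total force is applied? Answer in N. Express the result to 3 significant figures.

1030 N

k_A = Gd⁴/(8D³N_a) = (82.3×10³)(4.2⁴)/(8·23.0³·4) = 65.775 N/mm
Series: 1/k_eq = 1/65.775 + 1/44 = 0.037931; k_eq = 26.364 N/mm
F = k_eq·δ = 26.364·39 = 1028.2 N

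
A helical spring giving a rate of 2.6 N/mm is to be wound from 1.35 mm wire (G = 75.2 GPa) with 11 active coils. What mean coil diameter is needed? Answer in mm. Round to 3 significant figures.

D = (Gd⁴/(8N_a·k))^(1/3) = (75.2×10³·1.35⁴/(8·11·2.6))^(1/3)
  = (1091.68)^(1/3) = 10.2967 mm

10.3 mm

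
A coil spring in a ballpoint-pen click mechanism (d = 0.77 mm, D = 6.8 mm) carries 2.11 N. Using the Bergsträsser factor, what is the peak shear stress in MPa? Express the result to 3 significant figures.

Spring index C = D/d = 6.8/0.77 = 8.8312
K_B = (4C+2)/(4C−3) = 37.325/32.325 = 1.1547
τ₀ = 8FD/(πd³) = 8·2.11·6.8/(π·0.77³) = 114.784/1.4342 = 80.031 MPa
τ_max = K·τ₀ = 1.1547 × 80.031 = 92.41 MPa

92.4 MPa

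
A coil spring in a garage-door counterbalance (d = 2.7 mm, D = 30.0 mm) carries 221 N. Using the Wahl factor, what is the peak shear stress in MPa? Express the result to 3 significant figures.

969 MPa

Spring index C = D/d = 30.0/2.7 = 11.1111
K_W = (4C−1)/(4C−4) + 0.615/C = 43.444/40.444 + 0.0554 = 1.1295
τ₀ = 8FD/(πd³) = 8·221·30.0/(π·2.7³) = 53040/61.836 = 857.75 MPa
τ_max = K·τ₀ = 1.1295 × 857.75 = 968.85 MPa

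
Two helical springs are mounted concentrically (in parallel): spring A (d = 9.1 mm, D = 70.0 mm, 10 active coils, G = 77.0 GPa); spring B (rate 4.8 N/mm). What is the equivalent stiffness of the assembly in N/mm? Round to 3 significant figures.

k_A = Gd⁴/(8D³N_a) = (77.0×10³)(9.1⁴)/(8·70.0³·10) = 19.243 N/mm
Parallel: k_eq = 19.243 + 4.8 = 24.043 N/mm

24.0 N/mm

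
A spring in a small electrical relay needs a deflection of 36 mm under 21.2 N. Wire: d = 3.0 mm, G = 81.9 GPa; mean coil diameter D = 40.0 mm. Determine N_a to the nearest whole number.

22

Required rate k = F/δ = 21.2/36 = 0.58889 N/mm
N_a = Gd⁴/(8D³k) = (81.9×10³ × 3.0⁴)/(8 × 40.0³ × 0.58889)
    = 6.6339e+06 / 301511 = 22 → 22 coils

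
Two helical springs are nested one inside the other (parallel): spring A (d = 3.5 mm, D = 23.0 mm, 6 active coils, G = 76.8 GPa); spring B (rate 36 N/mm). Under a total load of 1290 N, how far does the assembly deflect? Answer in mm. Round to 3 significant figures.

k_A = Gd⁴/(8D³N_a) = (76.8×10³)(3.5⁴)/(8·23.0³·6) = 19.734 N/mm
Parallel: k_eq = 19.734 + 36 = 55.734 N/mm
δ = F/k_eq = 1290/55.734 = 23.146 mm

23.1 mm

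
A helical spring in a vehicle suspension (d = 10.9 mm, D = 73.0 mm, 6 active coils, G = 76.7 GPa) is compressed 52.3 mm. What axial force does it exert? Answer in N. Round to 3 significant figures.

k = Gd⁴/(8D³N_a) = (76.7×10³)(10.9⁴)/(8·73.0³·6) = 57.982 N/mm
F = k·δ = 57.982 × 52.3 = 3032.4 N

3030 N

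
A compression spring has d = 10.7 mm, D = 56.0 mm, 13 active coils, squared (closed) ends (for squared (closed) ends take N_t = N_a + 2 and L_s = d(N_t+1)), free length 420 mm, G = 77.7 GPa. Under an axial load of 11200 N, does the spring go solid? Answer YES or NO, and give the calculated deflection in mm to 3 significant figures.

k = Gd⁴/(8D³N_a) = (77.7×10³)(10.7⁴)/(8·56.0³·13) = 55.765 N/mm
N_t = 15; L_s = 10.7·16 = 171.2 mm; δ_solid = L₀ − L_s = 420 − 171.2 = 248.8 mm
δ = F/k = 11200/55.765 = 200.84 mm
δ < δ_solid → spring does not go solid

NO, δ = 201 mm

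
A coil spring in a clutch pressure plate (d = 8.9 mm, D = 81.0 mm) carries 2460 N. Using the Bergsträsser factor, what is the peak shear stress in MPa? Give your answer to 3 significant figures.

Spring index C = D/d = 81.0/8.9 = 9.1011
K_B = (4C+2)/(4C−3) = 38.404/33.404 = 1.1497
τ₀ = 8FD/(πd³) = 8·2460·81.0/(π·8.9³) = 1.59408e+06/2214.7 = 719.76 MPa
τ_max = K·τ₀ = 1.1497 × 719.76 = 827.5 MPa

827 MPa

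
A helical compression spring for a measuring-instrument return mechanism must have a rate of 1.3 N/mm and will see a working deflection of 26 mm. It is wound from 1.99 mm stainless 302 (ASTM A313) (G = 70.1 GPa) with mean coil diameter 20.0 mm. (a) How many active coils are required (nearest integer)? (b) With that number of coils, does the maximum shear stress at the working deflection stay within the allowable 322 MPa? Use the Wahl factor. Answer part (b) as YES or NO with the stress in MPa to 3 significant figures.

N_a = Gd⁴/(8D³k) = (70.1×10³)(1.99⁴)/(8·20.0³·1.3) = 13.21 → N_a = 13
Actual rate k = Gd⁴/(8D³·13) = 1.3213 N/mm
Working load F = kδ = 1.3213·26 = 34.354 N
C = 20.0/1.99 = 10.0503; K_W = (4C−1)/(4C−4)+0.615/C = 1.1441
τ_max = K_W·8FD/(πd³) = 1.1441·222.02 = 254 MPa
τ_max ≤ 322 MPa → acceptable

(a) 13 coils; (b) YES, τ_max = 254 MPa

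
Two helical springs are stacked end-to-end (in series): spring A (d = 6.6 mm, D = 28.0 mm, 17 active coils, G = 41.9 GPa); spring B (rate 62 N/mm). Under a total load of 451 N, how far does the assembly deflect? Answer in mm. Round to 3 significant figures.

24.2 mm

k_A = Gd⁴/(8D³N_a) = (41.9×10³)(6.6⁴)/(8·28.0³·17) = 26.63 N/mm
Series: 1/k_eq = 1/26.63 + 1/62 = 0.05368; k_eq = 18.629 N/mm
δ = F/k_eq = 451/18.629 = 24.21 mm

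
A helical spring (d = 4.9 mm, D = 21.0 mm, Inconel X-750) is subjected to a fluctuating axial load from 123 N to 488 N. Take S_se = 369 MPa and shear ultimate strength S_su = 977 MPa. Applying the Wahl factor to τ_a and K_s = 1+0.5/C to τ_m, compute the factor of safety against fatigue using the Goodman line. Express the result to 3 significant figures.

C = D/d = 21.0/4.9 = 4.2857; K_W = (4C−1)/(4C−4)+0.615/C = 1.3718; K_s = 1+0.5/C = 1.1167
F_a = (F_max−F_min)/2 = 182.5 N; F_m = (F_max+F_min)/2 = 305.5 N
τ_a = K_W·8F_aD/(πd³) = 1.3718 × 82.953 = 113.79 MPa
τ_m = K_s·8F_mD/(πd³) = 1.1167 × 138.86 = 155.06 MPa
Goodman: 1/n_f = τ_a/S_se + τ_m/S_su = 113.79/369 + 155.06/977 = 0.30838 + 0.15871 = 0.46709
n_f = 1/0.46709 = 2.141

2.14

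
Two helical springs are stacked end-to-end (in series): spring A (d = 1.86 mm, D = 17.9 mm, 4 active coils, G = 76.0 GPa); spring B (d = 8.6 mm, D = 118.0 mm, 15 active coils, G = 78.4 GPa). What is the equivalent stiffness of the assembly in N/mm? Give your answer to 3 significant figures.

k_A = Gd⁴/(8D³N_a) = (76.0×10³)(1.86⁴)/(8·17.9³·4) = 4.9563 N/mm
k_B = Gd⁴/(8D³N_a) = (78.4×10³)(8.6⁴)/(8·118.0³·15) = 2.1751 N/mm
Series: 1/k_eq = 1/4.9563 + 1/2.1751 = 0.66151; k_eq = 1.5117 N/mm

1.51 N/mm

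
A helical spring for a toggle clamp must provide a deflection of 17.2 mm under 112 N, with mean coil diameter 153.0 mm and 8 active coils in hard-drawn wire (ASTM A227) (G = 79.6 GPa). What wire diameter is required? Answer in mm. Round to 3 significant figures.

11.7 mm

Required rate k = F/δ = 112/17.2 = 6.5116 N/mm
d = (8D³N_a·k / G)^(1/4) = (8·153.0³·8·6.5116 / (79.6×10³))^0.25
  = (18751)^0.25 = 11.7019 mm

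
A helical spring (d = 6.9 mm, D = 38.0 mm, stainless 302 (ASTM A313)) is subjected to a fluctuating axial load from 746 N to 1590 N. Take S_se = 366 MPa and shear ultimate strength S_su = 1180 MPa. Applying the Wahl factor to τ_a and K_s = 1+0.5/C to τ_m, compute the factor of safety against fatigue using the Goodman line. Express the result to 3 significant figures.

C = D/d = 38.0/6.9 = 5.5072; K_W = (4C−1)/(4C−4)+0.615/C = 1.2781; K_s = 1+0.5/C = 1.0908
F_a = (F_max−F_min)/2 = 422 N; F_m = (F_max+F_min)/2 = 1168 N
τ_a = K_W·8F_aD/(πd³) = 1.2781 × 124.31 = 158.87 MPa
τ_m = K_s·8F_mD/(πd³) = 1.0908 × 344.05 = 375.28 MPa
Goodman: 1/n_f = τ_a/S_se + τ_m/S_su = 158.87/366 + 375.28/1180 = 0.43407 + 0.31804 = 0.75211
n_f = 1/0.75211 = 1.33

1.33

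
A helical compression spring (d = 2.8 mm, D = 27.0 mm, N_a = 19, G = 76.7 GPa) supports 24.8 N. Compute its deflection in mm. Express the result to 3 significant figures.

15.7 mm

k = Gd⁴/(8D³N_a) = (76.7×10³)(2.8⁴)/(8·27.0³·19) = 1.5758 N/mm
δ = F/k = 24.8 / 1.5758 = 15.738 mm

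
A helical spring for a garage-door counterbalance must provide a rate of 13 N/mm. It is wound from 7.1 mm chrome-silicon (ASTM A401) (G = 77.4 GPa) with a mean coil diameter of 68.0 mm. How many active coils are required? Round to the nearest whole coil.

6

N_a = Gd⁴/(8D³k) = (77.4×10³ × 7.1⁴)/(8 × 68.0³ × 13)
    = 1.96686e+08 / 3.27009e+07 = 6.015 → 6 coils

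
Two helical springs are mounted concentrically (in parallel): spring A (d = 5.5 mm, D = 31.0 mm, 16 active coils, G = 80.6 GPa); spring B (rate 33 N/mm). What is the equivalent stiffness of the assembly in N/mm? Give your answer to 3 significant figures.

52.3 N/mm

k_A = Gd⁴/(8D³N_a) = (80.6×10³)(5.5⁴)/(8·31.0³·16) = 19.342 N/mm
Parallel: k_eq = 19.342 + 33 = 52.342 N/mm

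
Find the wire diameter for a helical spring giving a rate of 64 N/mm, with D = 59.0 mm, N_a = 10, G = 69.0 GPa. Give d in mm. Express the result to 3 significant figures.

d = (8D³N_a·k / G)^(1/4) = (8·59.0³·10·64 / (69.0×10³))^0.25
  = (15240)^0.25 = 11.1108 mm

11.1 mm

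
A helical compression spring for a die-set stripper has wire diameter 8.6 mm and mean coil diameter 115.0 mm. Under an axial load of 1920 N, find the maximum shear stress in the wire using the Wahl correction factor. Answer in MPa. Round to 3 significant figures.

Spring index C = D/d = 115.0/8.6 = 13.3721
K_W = (4C−1)/(4C−4) + 0.615/C = 52.488/49.488 + 0.0460 = 1.1066
τ₀ = 8FD/(πd³) = 8·1920·115.0/(π·8.6³) = 1.7664e+06/1998.2 = 883.98 MPa
τ_max = K·τ₀ = 1.1066 × 883.98 = 978.23 MPa

978 MPa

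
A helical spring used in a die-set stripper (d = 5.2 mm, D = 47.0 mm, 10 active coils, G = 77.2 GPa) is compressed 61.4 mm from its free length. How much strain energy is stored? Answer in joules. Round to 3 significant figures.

k = Gd⁴/(8D³N_a) = (77.2×10³)(5.2⁴)/(8·47.0³·10) = 6.7959 N/mm
U = ½kδ² = 0.5 × 6.7959 × 61.4² = 12810 N·mm = 12.81 J

12.8 J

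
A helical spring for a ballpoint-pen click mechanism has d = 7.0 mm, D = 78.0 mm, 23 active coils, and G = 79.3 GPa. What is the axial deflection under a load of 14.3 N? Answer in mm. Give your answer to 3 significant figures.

6.56 mm

k = Gd⁴/(8D³N_a) = (79.3×10³)(7.0⁴)/(8·78.0³·23) = 2.1805 N/mm
δ = F/k = 14.3 / 2.1805 = 6.558 mm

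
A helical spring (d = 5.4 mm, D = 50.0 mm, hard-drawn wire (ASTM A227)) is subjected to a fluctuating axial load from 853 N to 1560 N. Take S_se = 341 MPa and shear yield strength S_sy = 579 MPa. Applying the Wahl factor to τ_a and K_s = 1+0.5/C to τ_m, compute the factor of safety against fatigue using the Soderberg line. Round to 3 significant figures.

C = D/d = 50.0/5.4 = 9.2593; K_W = (4C−1)/(4C−4)+0.615/C = 1.1572; K_s = 1+0.5/C = 1.0540
F_a = (F_max−F_min)/2 = 353.5 N; F_m = (F_max+F_min)/2 = 1206.5 N
τ_a = K_W·8F_aD/(πd³) = 1.1572 × 285.84 = 330.78 MPa
τ_m = K_s·8F_mD/(πd³) = 1.0540 × 975.56 = 1028.2 MPa
Soderberg: 1/n_f = τ_a/S_se + τ_m/S_sy = 330.78/341 + 1028.2/579 = 0.97002 + 1.77590 = 2.7459
n_f = 1/2.7459 = 0.3642

0.364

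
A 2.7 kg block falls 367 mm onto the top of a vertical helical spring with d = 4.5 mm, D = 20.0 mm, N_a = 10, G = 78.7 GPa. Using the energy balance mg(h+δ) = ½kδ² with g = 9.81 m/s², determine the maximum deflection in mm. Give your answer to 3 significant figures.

k = Gd⁴/(8D³N_a) = (78.7×10³)(4.5⁴)/(8·20.0³·10) = 50.425 N/mm
W = mg = 2.7 × 9.81 = 26.487 N
½kδ² − Wδ − Wh = 0 → δ = (W + √(W² + 2kWh))/k
δ = (26.487 + √(701.56 + 980333))/50.425 = (26.487 + 990.47)/50.425 = 20.168 mm

20.2 mm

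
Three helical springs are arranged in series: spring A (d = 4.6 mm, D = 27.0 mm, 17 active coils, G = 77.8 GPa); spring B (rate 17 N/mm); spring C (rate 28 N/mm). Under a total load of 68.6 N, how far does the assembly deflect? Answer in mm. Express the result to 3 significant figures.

k_A = Gd⁴/(8D³N_a) = (77.8×10³)(4.6⁴)/(8·27.0³·17) = 13.013 N/mm
Series: 1/k_eq = 1/13.013 + 1/17 + 1/28 = 0.17138; k_eq = 5.8349 N/mm
δ = F/k_eq = 68.6/5.8349 = 11.757 mm

11.8 mm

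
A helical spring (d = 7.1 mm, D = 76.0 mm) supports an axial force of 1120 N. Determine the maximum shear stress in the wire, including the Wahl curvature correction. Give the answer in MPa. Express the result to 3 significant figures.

Spring index C = D/d = 76.0/7.1 = 10.7042
K_W = (4C−1)/(4C−4) + 0.615/C = 41.817/38.817 + 0.0575 = 1.1347
τ₀ = 8FD/(πd³) = 8·1120·76.0/(π·7.1³) = 680960/1124.4 = 605.62 MPa
τ_max = K·τ₀ = 1.1347 × 605.62 = 687.22 MPa

687 MPa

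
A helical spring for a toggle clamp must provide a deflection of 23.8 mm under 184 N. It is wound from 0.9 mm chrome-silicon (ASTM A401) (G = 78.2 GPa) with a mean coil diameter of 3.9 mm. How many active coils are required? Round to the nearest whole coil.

Required rate k = F/δ = 184/23.8 = 7.7311 N/mm
N_a = Gd⁴/(8D³k) = (78.2×10³ × 0.9⁴)/(8 × 3.9³ × 7.7311)
    = 51307 / 3668.81 = 13.98 → 14 coils

14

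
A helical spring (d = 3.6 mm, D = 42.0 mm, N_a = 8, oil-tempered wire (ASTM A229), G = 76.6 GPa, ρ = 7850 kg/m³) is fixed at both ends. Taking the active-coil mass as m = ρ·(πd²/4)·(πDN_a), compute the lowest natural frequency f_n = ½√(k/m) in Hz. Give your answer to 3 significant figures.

k = Gd⁴/(8D³N_a) = (76.6×10³)(3.6⁴)/(8·42.0³·8) = 2.7134 N/mm = 2713.4 N/m
Wire length L = πDN_a = π·42.0·8 = 1055.6 mm
m = ρ·(πd²/4)·L = 7850 × 10.179×10⁻⁶ m² × 1.0556 m = 0.084344 kg
f_n = ½√(k/m) = 0.5·√(2713.4/0.084344) = 0.5·√(32170) = 89.681 Hz

89.7 Hz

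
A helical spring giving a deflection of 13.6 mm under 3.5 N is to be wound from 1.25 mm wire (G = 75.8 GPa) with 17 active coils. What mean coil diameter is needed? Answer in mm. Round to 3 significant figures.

17.4 mm

Required rate k = F/δ = 3.5/13.6 = 0.25735 N/mm
D = (Gd⁴/(8N_a·k))^(1/3) = (75.8×10³·1.25⁴/(8·17·0.25735))^(1/3)
  = (5287.39)^(1/3) = 17.4213 mm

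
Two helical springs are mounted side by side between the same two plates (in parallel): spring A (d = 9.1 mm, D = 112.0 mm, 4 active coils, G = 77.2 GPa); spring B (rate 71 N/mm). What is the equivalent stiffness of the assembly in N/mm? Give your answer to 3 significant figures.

82.8 N/mm

k_A = Gd⁴/(8D³N_a) = (77.2×10³)(9.1⁴)/(8·112.0³·4) = 11.775 N/mm
Parallel: k_eq = 11.775 + 71 = 82.775 N/mm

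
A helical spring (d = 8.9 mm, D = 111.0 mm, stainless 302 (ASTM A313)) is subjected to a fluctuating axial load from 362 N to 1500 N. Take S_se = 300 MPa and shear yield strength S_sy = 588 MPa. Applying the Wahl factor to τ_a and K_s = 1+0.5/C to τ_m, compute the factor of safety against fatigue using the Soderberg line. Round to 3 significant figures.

0.663

C = D/d = 111.0/8.9 = 12.4719; K_W = (4C−1)/(4C−4)+0.615/C = 1.1147; K_s = 1+0.5/C = 1.0401
F_a = (F_max−F_min)/2 = 569 N; F_m = (F_max+F_min)/2 = 931 N
τ_a = K_W·8F_aD/(πd³) = 1.1147 × 228.14 = 254.31 MPa
τ_m = K_s·8F_mD/(πd³) = 1.0401 × 373.29 = 388.25 MPa
Soderberg: 1/n_f = τ_a/S_se + τ_m/S_sy = 254.31/300 + 388.25/588 = 0.84769 + 0.66029 = 1.508
n_f = 1/1.508 = 0.6631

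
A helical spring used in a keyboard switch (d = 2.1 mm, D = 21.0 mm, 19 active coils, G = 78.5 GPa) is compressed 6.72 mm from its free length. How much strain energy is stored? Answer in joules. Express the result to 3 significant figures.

k = Gd⁴/(8D³N_a) = (78.5×10³)(2.1⁴)/(8·21.0³·19) = 1.0845 N/mm
U = ½kδ² = 0.5 × 1.0845 × 6.72² = 24.488 N·mm = 0.024488 J

0.0245 J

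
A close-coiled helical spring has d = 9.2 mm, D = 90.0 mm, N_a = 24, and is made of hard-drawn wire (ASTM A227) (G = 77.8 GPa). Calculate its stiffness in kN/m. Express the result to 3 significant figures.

3.98 kN/m

k = Gd⁴/(8D³N_a) = (77.8×10³ × 9.2⁴) / (8 × 90.0³ × 24)
  = 5.57354e+08 / 1.39968e+08 = 3.982 N/mm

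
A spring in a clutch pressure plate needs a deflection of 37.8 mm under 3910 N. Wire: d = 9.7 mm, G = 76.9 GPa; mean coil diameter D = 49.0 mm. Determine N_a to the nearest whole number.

Required rate k = F/δ = 3910/37.8 = 103.44 N/mm
N_a = Gd⁴/(8D³k) = (76.9×10³ × 9.7⁴)/(8 × 49.0³ × 103.44)
    = 6.8079e+08 / 9.73561e+07 = 6.993 → 7 coils

7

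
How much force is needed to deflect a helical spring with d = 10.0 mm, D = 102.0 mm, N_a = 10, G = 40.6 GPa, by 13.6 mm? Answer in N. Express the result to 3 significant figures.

k = Gd⁴/(8D³N_a) = (40.6×10³)(10.0⁴)/(8·102.0³·10) = 4.7823 N/mm
F = k·δ = 4.7823 × 13.6 = 65.039 N

65.0 N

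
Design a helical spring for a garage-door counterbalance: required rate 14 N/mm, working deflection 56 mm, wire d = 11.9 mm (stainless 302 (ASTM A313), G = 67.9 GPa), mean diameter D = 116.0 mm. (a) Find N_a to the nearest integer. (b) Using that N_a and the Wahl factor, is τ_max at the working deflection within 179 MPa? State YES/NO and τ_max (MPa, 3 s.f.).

N_a = Gd⁴/(8D³k) = (67.9×10³)(11.9⁴)/(8·116.0³·14) = 7.789 → N_a = 8
Actual rate k = Gd⁴/(8D³·8) = 13.63 N/mm
Working load F = kδ = 13.63·56 = 763.29 N
C = 116.0/11.9 = 9.7479; K_W = (4C−1)/(4C−4)+0.615/C = 1.1488
τ_max = K_W·8FD/(πd³) = 1.1488·133.8 = 153.71 MPa
τ_max ≤ 179 MPa → acceptable

(a) 8 coils; (b) YES, τ_max = 154 MPa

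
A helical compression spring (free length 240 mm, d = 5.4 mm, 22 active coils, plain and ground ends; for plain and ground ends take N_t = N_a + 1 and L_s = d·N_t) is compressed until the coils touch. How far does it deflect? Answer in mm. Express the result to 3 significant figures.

116 mm

N_t = 23; L_s = 5.4·23 = 124.2 mm
δ_solid = L₀ − L_s = 240 − 124.2 = 115.8 mm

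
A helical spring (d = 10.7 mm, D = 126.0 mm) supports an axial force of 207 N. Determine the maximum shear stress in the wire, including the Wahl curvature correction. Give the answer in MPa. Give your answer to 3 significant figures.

Spring index C = D/d = 126.0/10.7 = 11.7757
K_W = (4C−1)/(4C−4) + 0.615/C = 46.103/43.103 + 0.0522 = 1.1218
τ₀ = 8FD/(πd³) = 8·207·126.0/(π·10.7³) = 208656/3848.6 = 54.216 MPa
τ_max = K·τ₀ = 1.1218 × 54.216 = 60.821 MPa

60.8 MPa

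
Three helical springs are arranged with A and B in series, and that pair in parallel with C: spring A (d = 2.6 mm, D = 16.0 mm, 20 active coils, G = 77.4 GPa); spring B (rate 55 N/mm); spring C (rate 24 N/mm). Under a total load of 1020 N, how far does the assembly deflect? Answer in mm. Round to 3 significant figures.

35.3 mm

k_A = Gd⁴/(8D³N_a) = (77.4×10³)(2.6⁴)/(8·16.0³·20) = 5.397 N/mm
Springs A,B series: k_AB = 1/(1/5.397+1/55) = 4.9148 N/mm; parallel with C: k_eq = 4.9148+24 = 28.915 N/mm
δ = F/k_eq = 1020/28.915 = 35.276 mm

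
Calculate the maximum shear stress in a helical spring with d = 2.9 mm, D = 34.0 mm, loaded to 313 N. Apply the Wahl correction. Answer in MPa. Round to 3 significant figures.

Spring index C = D/d = 34.0/2.9 = 11.7241
K_W = (4C−1)/(4C−4) + 0.615/C = 45.897/42.897 + 0.0525 = 1.1224
τ₀ = 8FD/(πd³) = 8·313·34.0/(π·2.9³) = 85136/76.62 = 1111.1 MPa
τ_max = K·τ₀ = 1.1224 × 1111.1 = 1247.1 MPa

1250 MPa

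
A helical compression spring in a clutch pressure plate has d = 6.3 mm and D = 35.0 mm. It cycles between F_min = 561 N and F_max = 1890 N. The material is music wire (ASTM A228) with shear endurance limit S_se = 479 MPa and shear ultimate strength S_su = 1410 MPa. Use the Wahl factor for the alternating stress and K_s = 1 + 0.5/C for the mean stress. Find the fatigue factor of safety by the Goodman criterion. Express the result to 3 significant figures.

C = D/d = 35.0/6.3 = 5.5556; K_W = (4C−1)/(4C−4)+0.615/C = 1.2753; K_s = 1+0.5/C = 1.0900
F_a = (F_max−F_min)/2 = 664.5 N; F_m = (F_max+F_min)/2 = 1225.5 N
τ_a = K_W·8F_aD/(πd³) = 1.2753 × 236.85 = 302.07 MPa
τ_m = K_s·8F_mD/(πd³) = 1.0900 × 436.82 = 476.13 MPa
Goodman: 1/n_f = τ_a/S_se + τ_m/S_su = 302.07/479 + 476.13/1410 = 0.63062 + 0.33768 = 0.9683
n_f = 1/0.9683 = 1.033

1.03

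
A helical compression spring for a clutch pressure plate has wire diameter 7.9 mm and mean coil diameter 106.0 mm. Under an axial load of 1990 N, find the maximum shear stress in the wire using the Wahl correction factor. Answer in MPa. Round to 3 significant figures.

1210 MPa

Spring index C = D/d = 106.0/7.9 = 13.4177
K_W = (4C−1)/(4C−4) + 0.615/C = 52.671/49.671 + 0.0458 = 1.1062
τ₀ = 8FD/(πd³) = 8·1990·106.0/(π·7.9³) = 1.68752e+06/1548.9 = 1089.5 MPa
τ_max = K·τ₀ = 1.1062 × 1089.5 = 1205.2 MPa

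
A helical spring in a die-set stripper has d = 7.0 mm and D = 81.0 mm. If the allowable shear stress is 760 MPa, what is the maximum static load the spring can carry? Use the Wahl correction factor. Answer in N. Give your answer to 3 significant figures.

C = D/d = 81.0/7.0 = 11.5714
K_W = (4C−1)/(4C−4) + 0.615/C = 45.286/42.286 + 0.0531 = 1.1241
τ_max = K·8FD/(πd³) → F_max = τ_allow·πd³/(8DK)
F_max = 760·π·7.0³/(8·81.0·1.1241) = 8.1895e+05/728.41 = 1124.3 N

1120 N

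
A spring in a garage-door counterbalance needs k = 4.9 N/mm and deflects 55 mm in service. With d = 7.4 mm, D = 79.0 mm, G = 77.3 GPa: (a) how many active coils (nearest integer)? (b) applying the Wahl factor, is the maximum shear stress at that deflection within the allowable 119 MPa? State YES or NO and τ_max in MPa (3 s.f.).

N_a = Gd⁴/(8D³k) = (77.3×10³)(7.4⁴)/(8·79.0³·4.9) = 11.99 → N_a = 12
Actual rate k = Gd⁴/(8D³·12) = 4.8973 N/mm
Working load F = kδ = 4.8973·55 = 269.35 N
C = 79.0/7.4 = 10.6757; K_W = (4C−1)/(4C−4)+0.615/C = 1.1351
τ_max = K_W·8FD/(πd³) = 1.1351·133.72 = 151.79 MPa
τ_max > 119 MPa → exceeds allowable

(a) 12 coils; (b) NO, τ_max = 152 MPa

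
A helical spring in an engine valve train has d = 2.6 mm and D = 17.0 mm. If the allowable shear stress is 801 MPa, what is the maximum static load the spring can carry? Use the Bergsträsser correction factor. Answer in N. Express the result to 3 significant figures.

C = D/d = 17.0/2.6 = 6.5385
K_B = (4C+2)/(4C−3) = 28.154/23.154 = 1.2159
τ_max = K·8FD/(πd³) → F_max = τ_allow·πd³/(8DK)
F_max = 801·π·2.6³/(8·17.0·1.2159) = 44229/165.37 = 267.45 N

267 N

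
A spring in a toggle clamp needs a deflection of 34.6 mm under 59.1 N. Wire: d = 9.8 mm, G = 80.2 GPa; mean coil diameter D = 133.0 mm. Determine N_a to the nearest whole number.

23

Required rate k = F/δ = 59.1/34.6 = 1.7081 N/mm
N_a = Gd⁴/(8D³k) = (80.2×10³ × 9.8⁴)/(8 × 133.0³ × 1.7081)
    = 7.39739e+08 / 3.21482e+07 = 23.01 → 23 coils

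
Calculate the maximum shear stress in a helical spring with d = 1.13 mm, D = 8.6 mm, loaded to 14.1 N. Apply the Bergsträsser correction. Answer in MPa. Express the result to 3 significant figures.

Spring index C = D/d = 8.6/1.13 = 7.6106
K_B = (4C+2)/(4C−3) = 32.442/27.442 = 1.1822
τ₀ = 8FD/(πd³) = 8·14.1·8.6/(π·1.13³) = 970.08/4.533 = 214 MPa
τ_max = K·τ₀ = 1.1822 × 214 = 253 MPa

253 MPa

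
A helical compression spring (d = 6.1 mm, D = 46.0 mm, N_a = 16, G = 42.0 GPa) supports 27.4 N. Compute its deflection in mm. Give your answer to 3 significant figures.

k = Gd⁴/(8D³N_a) = (42.0×10³)(6.1⁴)/(8·46.0³·16) = 4.6675 N/mm
δ = F/k = 27.4 / 4.6675 = 5.8704 mm

5.87 mm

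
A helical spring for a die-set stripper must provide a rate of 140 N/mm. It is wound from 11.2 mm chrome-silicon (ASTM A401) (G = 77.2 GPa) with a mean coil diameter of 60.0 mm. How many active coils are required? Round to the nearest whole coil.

5

N_a = Gd⁴/(8D³k) = (77.2×10³ × 11.2⁴)/(8 × 60.0³ × 140)
    = 1.21476e+09 / 2.4192e+08 = 5.021 → 5 coils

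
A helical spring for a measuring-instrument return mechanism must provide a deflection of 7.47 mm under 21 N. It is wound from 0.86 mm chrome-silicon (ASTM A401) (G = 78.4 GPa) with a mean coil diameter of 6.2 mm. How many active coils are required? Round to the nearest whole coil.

8

Required rate k = F/δ = 21/7.47 = 2.8112 N/mm
N_a = Gd⁴/(8D³k) = (78.4×10³ × 0.86⁴)/(8 × 6.2³ × 2.8112)
    = 42885.4 / 5359.99 = 8.001 → 8 coils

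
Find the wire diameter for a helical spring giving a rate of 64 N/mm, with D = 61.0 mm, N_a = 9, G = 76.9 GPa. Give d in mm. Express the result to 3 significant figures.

d = (8D³N_a·k / G)^(1/4) = (8·61.0³·9·64 / (76.9×10³))^0.25
  = (13601)^0.25 = 10.7993 mm

10.8 mm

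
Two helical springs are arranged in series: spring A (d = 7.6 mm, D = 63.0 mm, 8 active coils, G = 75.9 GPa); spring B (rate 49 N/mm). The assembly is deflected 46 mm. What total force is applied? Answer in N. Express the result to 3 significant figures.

k_A = Gd⁴/(8D³N_a) = (75.9×10³)(7.6⁴)/(8·63.0³·8) = 15.823 N/mm
Series: 1/k_eq = 1/15.823 + 1/49 = 0.083606; k_eq = 11.961 N/mm
F = k_eq·δ = 11.961·46 = 550.2 N

550 N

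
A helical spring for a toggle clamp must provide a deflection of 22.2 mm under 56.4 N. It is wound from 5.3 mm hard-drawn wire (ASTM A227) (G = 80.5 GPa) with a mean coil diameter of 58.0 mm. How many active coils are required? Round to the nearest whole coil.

16

Required rate k = F/δ = 56.4/22.2 = 2.5405 N/mm
N_a = Gd⁴/(8D³k) = (80.5×10³ × 5.3⁴)/(8 × 58.0³ × 2.5405)
    = 6.35184e+07 / 3.96552e+06 = 16.02 → 16 coils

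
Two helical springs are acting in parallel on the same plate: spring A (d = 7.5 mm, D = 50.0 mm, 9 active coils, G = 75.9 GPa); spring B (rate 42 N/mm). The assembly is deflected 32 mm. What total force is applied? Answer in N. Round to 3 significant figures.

k_A = Gd⁴/(8D³N_a) = (75.9×10³)(7.5⁴)/(8·50.0³·9) = 26.684 N/mm
Parallel: k_eq = 26.684 + 42 = 68.684 N/mm
F = k_eq·δ = 68.684·32 = 2197.9 N

2200 N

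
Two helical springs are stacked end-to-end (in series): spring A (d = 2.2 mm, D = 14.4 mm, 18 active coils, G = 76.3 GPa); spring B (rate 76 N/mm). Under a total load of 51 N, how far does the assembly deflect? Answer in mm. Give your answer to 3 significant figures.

k_A = Gd⁴/(8D³N_a) = (76.3×10³)(2.2⁴)/(8·14.4³·18) = 4.1569 N/mm
Series: 1/k_eq = 1/4.1569 + 1/76 = 0.25372; k_eq = 3.9413 N/mm
δ = F/k_eq = 51/3.9413 = 12.94 mm

12.9 mm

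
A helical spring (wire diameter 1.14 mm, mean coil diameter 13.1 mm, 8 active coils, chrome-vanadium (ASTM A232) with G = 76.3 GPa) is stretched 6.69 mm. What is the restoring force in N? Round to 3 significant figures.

5.99 N

k = Gd⁴/(8D³N_a) = (76.3×10³)(1.14⁴)/(8·13.1³·8) = 0.89567 N/mm
F = k·δ = 0.89567 × 6.69 = 5.9921 N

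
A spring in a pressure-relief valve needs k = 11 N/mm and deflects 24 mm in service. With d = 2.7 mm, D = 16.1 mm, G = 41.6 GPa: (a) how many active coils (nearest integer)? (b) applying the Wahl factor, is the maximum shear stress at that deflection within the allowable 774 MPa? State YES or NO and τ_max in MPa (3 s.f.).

(a) 6 coils; (b) YES, τ_max = 692 MPa

N_a = Gd⁴/(8D³k) = (41.6×10³)(2.7⁴)/(8·16.1³·11) = 6.02 → N_a = 6
Actual rate k = Gd⁴/(8D³·6) = 11.036 N/mm
Working load F = kδ = 11.036·24 = 264.87 N
C = 16.1/2.7 = 5.9630; K_W = (4C−1)/(4C−4)+0.615/C = 1.2543
τ_max = K_W·8FD/(πd³) = 1.2543·551.72 = 691.99 MPa
τ_max ≤ 774 MPa → acceptable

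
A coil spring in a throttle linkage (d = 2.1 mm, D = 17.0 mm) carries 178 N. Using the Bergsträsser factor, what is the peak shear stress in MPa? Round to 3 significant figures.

974 MPa

Spring index C = D/d = 17.0/2.1 = 8.0952
K_B = (4C+2)/(4C−3) = 34.381/29.381 = 1.1702
τ₀ = 8FD/(πd³) = 8·178·17.0/(π·2.1³) = 24208/29.094 = 832.05 MPa
τ_max = K·τ₀ = 1.1702 × 832.05 = 973.65 MPa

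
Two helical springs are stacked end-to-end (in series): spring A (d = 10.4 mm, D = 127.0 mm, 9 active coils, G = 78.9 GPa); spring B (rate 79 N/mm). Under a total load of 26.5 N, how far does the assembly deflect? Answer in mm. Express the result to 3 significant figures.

4.57 mm

k_A = Gd⁴/(8D³N_a) = (78.9×10³)(10.4⁴)/(8·127.0³·9) = 6.2584 N/mm
Series: 1/k_eq = 1/6.2584 + 1/79 = 0.17244; k_eq = 5.799 N/mm
δ = F/k_eq = 26.5/5.799 = 4.5697 mm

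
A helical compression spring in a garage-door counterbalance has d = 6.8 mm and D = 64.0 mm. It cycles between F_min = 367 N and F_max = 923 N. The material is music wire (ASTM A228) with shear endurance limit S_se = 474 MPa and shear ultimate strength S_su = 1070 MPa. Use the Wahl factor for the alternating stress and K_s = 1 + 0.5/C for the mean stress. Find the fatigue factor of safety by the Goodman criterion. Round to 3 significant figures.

C = D/d = 64.0/6.8 = 9.4118; K_W = (4C−1)/(4C−4)+0.615/C = 1.1545; K_s = 1+0.5/C = 1.0531
F_a = (F_max−F_min)/2 = 278 N; F_m = (F_max+F_min)/2 = 645 N
τ_a = K_W·8F_aD/(πd³) = 1.1545 × 144.09 = 166.35 MPa
τ_m = K_s·8F_mD/(πd³) = 1.0531 × 334.31 = 352.07 MPa
Goodman: 1/n_f = τ_a/S_se + τ_m/S_su = 166.35/474 + 352.07/1070 = 0.35096 + 0.32904 = 0.68
n_f = 1/0.68 = 1.471

1.47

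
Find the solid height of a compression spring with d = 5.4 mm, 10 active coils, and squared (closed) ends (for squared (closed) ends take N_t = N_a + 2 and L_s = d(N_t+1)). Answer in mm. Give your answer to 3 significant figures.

squared (closed) ends: N_t = N_a + 2 = 10 + 2 = 12
L_s = d·(N_t+1) = 5.4 × 13 = 70.2 mm

70.2 mm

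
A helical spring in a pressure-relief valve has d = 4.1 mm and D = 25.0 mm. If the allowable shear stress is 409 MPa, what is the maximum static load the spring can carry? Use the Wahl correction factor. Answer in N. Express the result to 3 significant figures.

355 N

C = D/d = 25.0/4.1 = 6.0976
K_W = (4C−1)/(4C−4) + 0.615/C = 23.390/20.390 + 0.1009 = 1.2480
τ_max = K·8FD/(πd³) → F_max = τ_allow·πd³/(8DK)
F_max = 409·π·4.1³/(8·25.0·1.2480) = 88557/249.6 = 354.8 N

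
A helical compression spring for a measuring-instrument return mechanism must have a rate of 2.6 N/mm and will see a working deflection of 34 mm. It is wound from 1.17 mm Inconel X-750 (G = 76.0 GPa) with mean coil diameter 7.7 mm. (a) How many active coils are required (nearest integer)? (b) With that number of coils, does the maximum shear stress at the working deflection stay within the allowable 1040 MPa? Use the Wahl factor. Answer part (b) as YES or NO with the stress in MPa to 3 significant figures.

N_a = Gd⁴/(8D³k) = (76.0×10³)(1.17⁴)/(8·7.7³·2.6) = 15 → N_a = 15
Actual rate k = Gd⁴/(8D³·15) = 2.5996 N/mm
Working load F = kδ = 2.5996·34 = 88.386 N
C = 7.7/1.17 = 6.5812; K_W = (4C−1)/(4C−4)+0.615/C = 1.2278
τ_max = K_W·8FD/(πd³) = 1.2278·1082.1 = 1328.6 MPa
τ_max > 1040 MPa → exceeds allowable

(a) 15 coils; (b) NO, τ_max = 1330 MPa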